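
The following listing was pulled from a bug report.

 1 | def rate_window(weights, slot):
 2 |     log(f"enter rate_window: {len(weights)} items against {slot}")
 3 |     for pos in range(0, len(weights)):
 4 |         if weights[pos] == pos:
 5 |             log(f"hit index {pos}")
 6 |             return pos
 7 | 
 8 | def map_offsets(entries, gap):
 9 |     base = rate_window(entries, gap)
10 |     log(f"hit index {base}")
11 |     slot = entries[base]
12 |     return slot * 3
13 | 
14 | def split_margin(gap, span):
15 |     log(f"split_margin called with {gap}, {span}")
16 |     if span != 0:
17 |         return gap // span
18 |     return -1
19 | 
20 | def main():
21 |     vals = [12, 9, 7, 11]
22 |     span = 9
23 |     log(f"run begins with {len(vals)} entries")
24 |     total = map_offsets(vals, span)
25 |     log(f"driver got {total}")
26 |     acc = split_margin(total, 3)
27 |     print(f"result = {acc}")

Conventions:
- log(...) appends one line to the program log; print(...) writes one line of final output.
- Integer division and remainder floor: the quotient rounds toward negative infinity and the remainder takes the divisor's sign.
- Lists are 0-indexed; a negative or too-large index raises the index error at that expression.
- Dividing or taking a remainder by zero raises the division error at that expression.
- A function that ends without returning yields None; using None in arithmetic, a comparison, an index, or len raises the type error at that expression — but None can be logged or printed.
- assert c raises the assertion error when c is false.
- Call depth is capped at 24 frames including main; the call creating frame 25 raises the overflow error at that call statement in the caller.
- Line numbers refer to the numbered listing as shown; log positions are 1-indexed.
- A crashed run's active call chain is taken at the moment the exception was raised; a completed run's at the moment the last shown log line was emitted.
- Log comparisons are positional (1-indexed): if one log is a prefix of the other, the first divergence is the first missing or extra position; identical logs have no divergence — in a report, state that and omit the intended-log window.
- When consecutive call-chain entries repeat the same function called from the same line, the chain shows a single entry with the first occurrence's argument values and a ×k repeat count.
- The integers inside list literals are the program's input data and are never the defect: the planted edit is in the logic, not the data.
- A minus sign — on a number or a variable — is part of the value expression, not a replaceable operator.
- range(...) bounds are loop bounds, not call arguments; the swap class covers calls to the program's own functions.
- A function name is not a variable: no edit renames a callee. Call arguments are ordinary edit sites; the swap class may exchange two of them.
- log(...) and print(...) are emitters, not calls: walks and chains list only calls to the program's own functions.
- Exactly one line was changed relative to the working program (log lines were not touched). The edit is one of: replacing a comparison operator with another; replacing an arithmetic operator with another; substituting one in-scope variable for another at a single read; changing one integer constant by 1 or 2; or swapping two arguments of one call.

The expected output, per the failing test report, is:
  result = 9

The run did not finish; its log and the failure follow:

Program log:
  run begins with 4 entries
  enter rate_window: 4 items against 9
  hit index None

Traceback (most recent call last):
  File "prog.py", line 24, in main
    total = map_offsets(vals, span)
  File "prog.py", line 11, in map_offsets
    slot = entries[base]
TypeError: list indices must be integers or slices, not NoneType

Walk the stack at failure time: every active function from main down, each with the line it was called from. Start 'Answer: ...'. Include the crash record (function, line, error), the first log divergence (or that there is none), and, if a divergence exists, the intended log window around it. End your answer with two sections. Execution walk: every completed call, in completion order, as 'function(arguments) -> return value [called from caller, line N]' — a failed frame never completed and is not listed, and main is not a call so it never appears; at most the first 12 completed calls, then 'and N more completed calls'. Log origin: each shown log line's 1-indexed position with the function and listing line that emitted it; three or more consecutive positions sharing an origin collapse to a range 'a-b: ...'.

Answer: main -> map_offsets (called at line 24).
The tell: At log position 3 the runs split — shown 'hit index None', but the working version logs 'hit index 1'.
Crash: map_offsets, line 11, TypeError.
First divergence: position 3 — the shown line 'hit index None' should read 'hit index 1'.
Intended log window:
  1: run begins with 4 entries
  2: enter rate_window: 4 items against 9
  3: hit index 1
  4: hit index 1
Execution walk:
  rate_window([12, 9, 7, 11], 9) -> None  [called from map_offsets, line 9]
Log origin:
  1: emitted by main (line 23)
  2: emitted by rate_window (line 2)
  3: emitted by map_offsets (line 10)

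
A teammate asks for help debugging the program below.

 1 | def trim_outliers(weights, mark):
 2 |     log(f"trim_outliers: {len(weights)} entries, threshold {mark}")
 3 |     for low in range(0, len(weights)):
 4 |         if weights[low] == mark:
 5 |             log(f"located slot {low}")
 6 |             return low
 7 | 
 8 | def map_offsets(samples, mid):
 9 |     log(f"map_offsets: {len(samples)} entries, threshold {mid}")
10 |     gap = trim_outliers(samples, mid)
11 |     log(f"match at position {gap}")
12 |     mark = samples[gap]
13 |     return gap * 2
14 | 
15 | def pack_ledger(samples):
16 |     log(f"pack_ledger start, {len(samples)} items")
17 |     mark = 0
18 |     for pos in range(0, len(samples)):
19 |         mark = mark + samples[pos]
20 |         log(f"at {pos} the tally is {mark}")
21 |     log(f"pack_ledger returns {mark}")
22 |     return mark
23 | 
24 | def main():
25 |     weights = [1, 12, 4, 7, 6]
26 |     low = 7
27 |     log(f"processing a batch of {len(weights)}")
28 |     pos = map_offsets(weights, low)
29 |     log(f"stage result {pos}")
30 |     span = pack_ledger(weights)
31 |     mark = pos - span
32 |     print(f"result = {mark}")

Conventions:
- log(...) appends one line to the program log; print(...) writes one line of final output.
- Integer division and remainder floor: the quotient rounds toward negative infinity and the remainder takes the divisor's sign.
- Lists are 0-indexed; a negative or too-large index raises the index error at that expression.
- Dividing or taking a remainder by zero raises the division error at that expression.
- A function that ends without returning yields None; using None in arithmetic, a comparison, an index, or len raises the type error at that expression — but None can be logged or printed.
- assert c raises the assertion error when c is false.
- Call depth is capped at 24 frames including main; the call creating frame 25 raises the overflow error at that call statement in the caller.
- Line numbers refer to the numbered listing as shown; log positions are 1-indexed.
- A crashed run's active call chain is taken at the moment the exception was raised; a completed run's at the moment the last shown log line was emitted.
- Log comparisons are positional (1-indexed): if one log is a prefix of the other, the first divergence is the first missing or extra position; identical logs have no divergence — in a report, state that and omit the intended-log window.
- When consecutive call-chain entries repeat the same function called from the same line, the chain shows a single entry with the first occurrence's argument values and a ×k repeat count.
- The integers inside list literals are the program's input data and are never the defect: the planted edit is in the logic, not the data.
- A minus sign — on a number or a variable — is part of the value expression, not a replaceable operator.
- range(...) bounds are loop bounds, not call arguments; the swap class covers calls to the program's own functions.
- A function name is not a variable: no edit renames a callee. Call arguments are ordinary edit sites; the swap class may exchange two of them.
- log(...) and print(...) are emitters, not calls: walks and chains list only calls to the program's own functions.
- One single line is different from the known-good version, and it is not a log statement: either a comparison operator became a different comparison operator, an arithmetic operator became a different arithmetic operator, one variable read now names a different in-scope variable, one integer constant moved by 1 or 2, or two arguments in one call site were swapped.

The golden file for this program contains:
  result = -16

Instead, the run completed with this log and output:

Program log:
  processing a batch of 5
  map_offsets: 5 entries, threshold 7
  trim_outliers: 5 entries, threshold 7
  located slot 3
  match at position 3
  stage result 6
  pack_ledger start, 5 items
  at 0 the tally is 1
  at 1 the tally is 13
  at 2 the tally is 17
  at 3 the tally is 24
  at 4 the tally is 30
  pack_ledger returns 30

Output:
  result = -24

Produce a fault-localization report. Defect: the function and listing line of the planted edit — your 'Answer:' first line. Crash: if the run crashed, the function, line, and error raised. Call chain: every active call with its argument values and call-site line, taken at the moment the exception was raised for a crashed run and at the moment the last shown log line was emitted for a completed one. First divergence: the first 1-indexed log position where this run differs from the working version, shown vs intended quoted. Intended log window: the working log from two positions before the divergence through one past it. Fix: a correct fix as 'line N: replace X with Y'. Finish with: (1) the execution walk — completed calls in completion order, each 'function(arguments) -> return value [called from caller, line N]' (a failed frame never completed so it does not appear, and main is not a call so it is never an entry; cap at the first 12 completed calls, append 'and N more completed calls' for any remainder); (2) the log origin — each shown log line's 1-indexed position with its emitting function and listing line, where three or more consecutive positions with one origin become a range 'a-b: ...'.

Answer: the defect is in map_offsets at line 13.
Core observation: The earliest visible damage is log position 6 — 'stage result 6' rather than the intended 'stage result 14'.
Call chain: main -> pack_ledger([1, 12, 4, 7, 6]) (called at line 30).
First divergence: at position 6 the run shows 'stage result 6' where the working version logs 'stage result 14'.
Intended log window:
  4: located slot 3
  5: match at position 3
  6: stage result 14
  7: pack_ledger start, 5 items
Execution walk:
  trim_outliers([1, 12, 4, 7, 6], 7) -> 3  [called from map_offsets, line 10]
  map_offsets([1, 12, 4, 7, 6], 7) -> 6  [called from main, line 28]
  pack_ledger([1, 12, 4, 7, 6]) -> 30  [called from main, line 30]
Origin of each log line:
  1: emitted by main (line 27)
  2: emitted by map_offsets (line 9)
  3: emitted by trim_outliers (line 2)
  4: emitted by trim_outliers (line 5)
  5: emitted by map_offsets (line 11)
  6: emitted by main (line 29)
  7: emitted by pack_ledger (line 16)
  8-12: emitted by pack_ledger (line 20)
  13: emitted by pack_ledger (line 21)
A correct fix: line 13: replace `gap` with `mark`.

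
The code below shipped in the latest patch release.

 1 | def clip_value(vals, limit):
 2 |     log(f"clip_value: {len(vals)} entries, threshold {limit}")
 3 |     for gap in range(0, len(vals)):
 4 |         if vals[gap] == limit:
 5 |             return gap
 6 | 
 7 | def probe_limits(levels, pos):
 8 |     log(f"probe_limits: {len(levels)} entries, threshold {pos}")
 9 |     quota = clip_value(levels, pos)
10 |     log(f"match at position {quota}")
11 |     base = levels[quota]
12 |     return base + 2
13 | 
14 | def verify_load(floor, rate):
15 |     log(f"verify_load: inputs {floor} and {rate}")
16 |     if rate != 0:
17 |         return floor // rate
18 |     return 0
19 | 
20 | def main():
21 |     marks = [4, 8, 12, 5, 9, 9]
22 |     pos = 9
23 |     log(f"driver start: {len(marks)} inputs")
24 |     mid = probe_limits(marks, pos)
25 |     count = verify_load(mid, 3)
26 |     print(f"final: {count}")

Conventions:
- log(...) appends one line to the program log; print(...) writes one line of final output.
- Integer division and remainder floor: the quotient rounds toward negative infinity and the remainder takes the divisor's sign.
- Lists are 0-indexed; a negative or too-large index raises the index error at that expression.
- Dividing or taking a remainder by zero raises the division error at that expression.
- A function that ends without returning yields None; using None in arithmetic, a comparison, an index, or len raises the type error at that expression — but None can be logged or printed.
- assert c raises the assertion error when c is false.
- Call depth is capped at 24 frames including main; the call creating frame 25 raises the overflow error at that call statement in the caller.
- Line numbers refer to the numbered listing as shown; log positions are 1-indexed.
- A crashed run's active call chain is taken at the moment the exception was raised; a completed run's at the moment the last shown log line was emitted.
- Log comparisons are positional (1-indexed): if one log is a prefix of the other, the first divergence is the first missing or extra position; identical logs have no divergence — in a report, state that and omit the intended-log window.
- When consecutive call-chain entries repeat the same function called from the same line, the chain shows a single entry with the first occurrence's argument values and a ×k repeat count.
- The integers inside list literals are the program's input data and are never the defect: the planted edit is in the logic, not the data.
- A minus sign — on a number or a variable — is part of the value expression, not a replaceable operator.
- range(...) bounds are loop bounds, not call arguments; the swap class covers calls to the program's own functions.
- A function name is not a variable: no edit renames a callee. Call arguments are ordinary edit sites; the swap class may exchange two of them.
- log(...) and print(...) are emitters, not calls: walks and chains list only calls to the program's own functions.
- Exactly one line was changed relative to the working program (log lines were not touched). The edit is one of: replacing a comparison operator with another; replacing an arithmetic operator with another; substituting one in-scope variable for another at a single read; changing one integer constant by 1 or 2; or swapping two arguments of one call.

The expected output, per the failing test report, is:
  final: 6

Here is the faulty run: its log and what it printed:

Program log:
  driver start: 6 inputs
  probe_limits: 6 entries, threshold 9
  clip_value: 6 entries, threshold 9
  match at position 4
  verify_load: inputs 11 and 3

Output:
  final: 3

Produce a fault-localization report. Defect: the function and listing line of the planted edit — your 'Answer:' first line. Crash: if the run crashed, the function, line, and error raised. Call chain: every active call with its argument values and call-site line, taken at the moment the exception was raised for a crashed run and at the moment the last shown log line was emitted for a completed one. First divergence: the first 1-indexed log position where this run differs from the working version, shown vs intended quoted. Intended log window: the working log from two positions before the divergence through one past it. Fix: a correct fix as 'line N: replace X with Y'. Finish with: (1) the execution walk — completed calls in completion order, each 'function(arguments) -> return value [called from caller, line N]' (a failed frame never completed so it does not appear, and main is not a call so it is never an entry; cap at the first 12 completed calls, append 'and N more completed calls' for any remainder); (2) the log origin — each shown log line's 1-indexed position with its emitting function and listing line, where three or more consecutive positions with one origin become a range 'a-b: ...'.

Answer: the defect is in probe_limits at line 12.
The tell: Everything matches until log position 5, which reads 'verify_load: inputs 11 and 3' in place of 'verify_load: inputs 18 and 3'.
Call chain: main -> verify_load(11, 3) (called at line 25).
First divergence: position 5 — shown 'verify_load: inputs 11 and 3', intended 'verify_load: inputs 18 and 3'.
Intended log window:
  3: clip_value: 6 entries, threshold 9
  4: match at position 4
  5: verify_load: inputs 18 and 3
Execution walk:
  clip_value([4, 8, 12, 5, 9, 9], 9) -> 4  [called from probe_limits, line 9]
  probe_limits([4, 8, 12, 5, 9, 9], 9) -> 11  [called from main, line 24]
  verify_load(11, 3) -> 3  [called from main, line 25]
Origin of each log line:
  1: from main, line 23
  2: from probe_limits, line 8
  3: from clip_value, line 2
  4: from probe_limits, line 10
  5: from verify_load, line 15
A correct fix: line 12: replace `+` with `*`.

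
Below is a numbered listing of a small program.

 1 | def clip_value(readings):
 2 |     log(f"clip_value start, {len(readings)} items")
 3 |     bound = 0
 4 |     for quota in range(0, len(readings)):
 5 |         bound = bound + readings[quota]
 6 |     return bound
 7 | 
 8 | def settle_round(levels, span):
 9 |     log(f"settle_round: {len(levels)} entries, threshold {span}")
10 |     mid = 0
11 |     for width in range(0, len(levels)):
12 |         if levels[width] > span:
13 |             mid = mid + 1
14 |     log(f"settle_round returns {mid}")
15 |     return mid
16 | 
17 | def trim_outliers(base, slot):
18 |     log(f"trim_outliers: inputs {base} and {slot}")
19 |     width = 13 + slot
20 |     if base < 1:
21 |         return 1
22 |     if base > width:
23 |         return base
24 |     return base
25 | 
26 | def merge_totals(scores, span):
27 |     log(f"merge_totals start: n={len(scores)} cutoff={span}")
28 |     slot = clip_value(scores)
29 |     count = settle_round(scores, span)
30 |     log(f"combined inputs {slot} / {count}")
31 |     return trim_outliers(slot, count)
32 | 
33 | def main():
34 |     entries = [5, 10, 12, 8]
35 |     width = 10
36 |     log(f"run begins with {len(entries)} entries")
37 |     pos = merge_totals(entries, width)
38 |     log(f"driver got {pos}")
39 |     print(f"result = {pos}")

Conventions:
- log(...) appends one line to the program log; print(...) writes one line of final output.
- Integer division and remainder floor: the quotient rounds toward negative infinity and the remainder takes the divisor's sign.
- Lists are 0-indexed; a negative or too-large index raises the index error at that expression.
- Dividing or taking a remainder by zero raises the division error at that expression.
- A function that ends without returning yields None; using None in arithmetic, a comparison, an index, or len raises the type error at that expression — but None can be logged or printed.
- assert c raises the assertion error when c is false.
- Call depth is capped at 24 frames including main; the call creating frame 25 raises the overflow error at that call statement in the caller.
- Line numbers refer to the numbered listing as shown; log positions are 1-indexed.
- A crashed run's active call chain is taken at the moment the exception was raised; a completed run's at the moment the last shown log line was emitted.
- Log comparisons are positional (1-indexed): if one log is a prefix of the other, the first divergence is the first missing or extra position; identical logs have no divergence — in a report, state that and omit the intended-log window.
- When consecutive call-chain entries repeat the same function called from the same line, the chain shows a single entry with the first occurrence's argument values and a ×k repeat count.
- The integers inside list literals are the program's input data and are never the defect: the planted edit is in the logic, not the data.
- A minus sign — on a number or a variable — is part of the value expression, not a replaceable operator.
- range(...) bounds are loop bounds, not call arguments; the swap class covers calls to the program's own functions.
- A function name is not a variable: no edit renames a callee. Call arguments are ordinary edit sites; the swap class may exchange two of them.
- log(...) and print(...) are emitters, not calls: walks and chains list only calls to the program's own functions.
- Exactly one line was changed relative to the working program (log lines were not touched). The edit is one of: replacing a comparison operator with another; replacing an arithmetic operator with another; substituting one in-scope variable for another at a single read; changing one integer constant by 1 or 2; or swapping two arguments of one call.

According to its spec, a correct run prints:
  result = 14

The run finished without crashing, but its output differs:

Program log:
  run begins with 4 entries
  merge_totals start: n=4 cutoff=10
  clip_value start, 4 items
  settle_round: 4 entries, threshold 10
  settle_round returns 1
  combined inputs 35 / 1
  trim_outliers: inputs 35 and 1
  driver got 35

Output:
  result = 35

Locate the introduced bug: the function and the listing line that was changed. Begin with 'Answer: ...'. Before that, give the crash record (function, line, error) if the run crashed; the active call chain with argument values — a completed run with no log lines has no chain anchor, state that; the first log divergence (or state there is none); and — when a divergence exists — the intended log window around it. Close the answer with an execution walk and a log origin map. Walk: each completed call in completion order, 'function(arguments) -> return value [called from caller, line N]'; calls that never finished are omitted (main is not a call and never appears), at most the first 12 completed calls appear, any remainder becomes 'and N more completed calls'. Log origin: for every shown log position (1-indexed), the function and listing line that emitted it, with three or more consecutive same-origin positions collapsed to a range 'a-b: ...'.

Answer: the defect is in trim_outliers at line 23.
Key fact: Position 8 is the first bad log line: 'driver got 35' should read 'driver got 14'.
Call chain: main.
First divergence: position 8 — shown 'driver got 35', intended 'driver got 14'.
Intended log window:
  6: combined inputs 35 / 1
  7: trim_outliers: inputs 35 and 1
  8: driver got 14
Execution walk:
  clip_value([5, 10, 12, 8]) -> 35  [called from merge_totals, line 28]
  settle_round([5, 10, 12, 8], 10) -> 1  [called from merge_totals, line 29]
  trim_outliers(35, 1) -> 35  [called from merge_totals, line 31]
  merge_totals([5, 10, 12, 8], 10) -> 35  [called from main, line 37]
Origin of each log line:
  1: emitted by main (line 36)
  2: emitted by merge_totals (line 27)
  3: emitted by clip_value (line 2)
  4: emitted by settle_round (line 9)
  5: emitted by settle_round (line 14)
  6: emitted by merge_totals (line 30)
  7: emitted by trim_outliers (line 18)
  8: emitted by main (line 38)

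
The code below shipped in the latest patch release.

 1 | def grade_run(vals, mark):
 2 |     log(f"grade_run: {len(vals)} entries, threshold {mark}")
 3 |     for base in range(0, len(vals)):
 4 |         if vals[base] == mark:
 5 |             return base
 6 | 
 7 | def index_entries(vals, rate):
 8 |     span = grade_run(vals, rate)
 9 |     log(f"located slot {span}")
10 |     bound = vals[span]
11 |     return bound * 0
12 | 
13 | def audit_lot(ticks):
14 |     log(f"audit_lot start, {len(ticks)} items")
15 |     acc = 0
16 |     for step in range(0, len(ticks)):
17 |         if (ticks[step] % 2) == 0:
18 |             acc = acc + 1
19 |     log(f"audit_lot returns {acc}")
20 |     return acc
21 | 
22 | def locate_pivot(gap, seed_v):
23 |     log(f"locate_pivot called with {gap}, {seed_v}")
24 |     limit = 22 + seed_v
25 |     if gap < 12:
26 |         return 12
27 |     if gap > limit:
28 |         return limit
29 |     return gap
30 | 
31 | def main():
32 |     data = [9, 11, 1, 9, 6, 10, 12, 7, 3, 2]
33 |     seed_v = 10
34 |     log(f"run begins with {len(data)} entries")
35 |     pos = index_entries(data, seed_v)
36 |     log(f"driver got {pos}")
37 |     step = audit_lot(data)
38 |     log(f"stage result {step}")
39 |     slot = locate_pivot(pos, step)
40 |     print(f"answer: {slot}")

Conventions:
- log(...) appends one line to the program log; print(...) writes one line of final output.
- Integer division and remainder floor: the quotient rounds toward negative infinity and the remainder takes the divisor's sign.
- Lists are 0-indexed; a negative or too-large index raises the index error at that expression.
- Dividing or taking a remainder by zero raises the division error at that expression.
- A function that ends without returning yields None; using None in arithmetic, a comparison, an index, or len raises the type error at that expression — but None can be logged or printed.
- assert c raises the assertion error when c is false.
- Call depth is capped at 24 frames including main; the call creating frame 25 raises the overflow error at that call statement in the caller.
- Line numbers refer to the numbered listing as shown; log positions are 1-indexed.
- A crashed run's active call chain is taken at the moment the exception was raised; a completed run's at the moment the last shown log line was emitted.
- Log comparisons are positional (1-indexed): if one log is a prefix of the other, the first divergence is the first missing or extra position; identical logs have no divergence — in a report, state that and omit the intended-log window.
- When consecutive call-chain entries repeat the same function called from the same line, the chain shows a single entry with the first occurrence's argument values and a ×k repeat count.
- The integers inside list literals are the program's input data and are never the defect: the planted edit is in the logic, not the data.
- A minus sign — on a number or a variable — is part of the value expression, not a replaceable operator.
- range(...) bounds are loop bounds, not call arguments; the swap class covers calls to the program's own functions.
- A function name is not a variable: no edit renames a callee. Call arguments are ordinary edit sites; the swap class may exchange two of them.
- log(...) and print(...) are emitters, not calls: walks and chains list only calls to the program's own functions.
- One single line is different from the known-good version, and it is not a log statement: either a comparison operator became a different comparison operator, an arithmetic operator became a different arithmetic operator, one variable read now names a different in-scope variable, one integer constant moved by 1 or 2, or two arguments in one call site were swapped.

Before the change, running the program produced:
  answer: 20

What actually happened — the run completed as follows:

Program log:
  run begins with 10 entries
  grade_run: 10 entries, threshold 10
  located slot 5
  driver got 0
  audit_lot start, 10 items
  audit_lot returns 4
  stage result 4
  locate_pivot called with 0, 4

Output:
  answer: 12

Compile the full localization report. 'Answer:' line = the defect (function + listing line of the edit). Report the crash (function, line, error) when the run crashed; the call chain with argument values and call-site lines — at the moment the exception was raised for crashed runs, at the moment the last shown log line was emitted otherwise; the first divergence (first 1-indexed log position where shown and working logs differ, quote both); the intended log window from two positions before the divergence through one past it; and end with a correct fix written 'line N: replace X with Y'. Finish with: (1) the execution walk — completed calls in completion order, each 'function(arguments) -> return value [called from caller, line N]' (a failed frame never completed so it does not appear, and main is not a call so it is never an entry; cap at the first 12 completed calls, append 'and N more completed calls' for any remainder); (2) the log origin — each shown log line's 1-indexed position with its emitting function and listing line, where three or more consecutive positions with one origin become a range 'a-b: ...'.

Answer: the defect is in index_entries at line 11.
Key fact: At log position 4 the runs split — shown 'driver got 0', but the working version logs 'driver got 20'.
Call chain: main -> locate_pivot(0, 4) (called at line 39).
First divergence: at position 4 the run shows 'driver got 0' where the working version logs 'driver got 20'.
Intended log window:
  2: grade_run: 10 entries, threshold 10
  3: located slot 5
  4: driver got 20
  5: audit_lot start, 10 items
Execution walk:
  grade_run([9, 11, 1, 9, 6, 10, 12, 7, 3, 2], 10) -> 5  [called from index_entries, line 8]
  index_entries([9, 11, 1, 9, 6, 10, 12, 7, 3, 2], 10) -> 0  [called from main, line 35]
  audit_lot([9, 11, 1, 9, 6, 10, 12, 7, 3, 2]) -> 4  [called from main, line 37]
  locate_pivot(0, 4) -> 12  [called from main, line 39]
Log origins:
  1: emitted by main (line 34)
  2: emitted by grade_run (line 2)
  3: emitted by index_entries (line 9)
  4: emitted by main (line 36)
  5: emitted by audit_lot (line 14)
  6: emitted by audit_lot (line 19)
  7: emitted by main (line 38)
  8: emitted by locate_pivot (line 23)
A correct fix: line 11: replace `0` with `2`.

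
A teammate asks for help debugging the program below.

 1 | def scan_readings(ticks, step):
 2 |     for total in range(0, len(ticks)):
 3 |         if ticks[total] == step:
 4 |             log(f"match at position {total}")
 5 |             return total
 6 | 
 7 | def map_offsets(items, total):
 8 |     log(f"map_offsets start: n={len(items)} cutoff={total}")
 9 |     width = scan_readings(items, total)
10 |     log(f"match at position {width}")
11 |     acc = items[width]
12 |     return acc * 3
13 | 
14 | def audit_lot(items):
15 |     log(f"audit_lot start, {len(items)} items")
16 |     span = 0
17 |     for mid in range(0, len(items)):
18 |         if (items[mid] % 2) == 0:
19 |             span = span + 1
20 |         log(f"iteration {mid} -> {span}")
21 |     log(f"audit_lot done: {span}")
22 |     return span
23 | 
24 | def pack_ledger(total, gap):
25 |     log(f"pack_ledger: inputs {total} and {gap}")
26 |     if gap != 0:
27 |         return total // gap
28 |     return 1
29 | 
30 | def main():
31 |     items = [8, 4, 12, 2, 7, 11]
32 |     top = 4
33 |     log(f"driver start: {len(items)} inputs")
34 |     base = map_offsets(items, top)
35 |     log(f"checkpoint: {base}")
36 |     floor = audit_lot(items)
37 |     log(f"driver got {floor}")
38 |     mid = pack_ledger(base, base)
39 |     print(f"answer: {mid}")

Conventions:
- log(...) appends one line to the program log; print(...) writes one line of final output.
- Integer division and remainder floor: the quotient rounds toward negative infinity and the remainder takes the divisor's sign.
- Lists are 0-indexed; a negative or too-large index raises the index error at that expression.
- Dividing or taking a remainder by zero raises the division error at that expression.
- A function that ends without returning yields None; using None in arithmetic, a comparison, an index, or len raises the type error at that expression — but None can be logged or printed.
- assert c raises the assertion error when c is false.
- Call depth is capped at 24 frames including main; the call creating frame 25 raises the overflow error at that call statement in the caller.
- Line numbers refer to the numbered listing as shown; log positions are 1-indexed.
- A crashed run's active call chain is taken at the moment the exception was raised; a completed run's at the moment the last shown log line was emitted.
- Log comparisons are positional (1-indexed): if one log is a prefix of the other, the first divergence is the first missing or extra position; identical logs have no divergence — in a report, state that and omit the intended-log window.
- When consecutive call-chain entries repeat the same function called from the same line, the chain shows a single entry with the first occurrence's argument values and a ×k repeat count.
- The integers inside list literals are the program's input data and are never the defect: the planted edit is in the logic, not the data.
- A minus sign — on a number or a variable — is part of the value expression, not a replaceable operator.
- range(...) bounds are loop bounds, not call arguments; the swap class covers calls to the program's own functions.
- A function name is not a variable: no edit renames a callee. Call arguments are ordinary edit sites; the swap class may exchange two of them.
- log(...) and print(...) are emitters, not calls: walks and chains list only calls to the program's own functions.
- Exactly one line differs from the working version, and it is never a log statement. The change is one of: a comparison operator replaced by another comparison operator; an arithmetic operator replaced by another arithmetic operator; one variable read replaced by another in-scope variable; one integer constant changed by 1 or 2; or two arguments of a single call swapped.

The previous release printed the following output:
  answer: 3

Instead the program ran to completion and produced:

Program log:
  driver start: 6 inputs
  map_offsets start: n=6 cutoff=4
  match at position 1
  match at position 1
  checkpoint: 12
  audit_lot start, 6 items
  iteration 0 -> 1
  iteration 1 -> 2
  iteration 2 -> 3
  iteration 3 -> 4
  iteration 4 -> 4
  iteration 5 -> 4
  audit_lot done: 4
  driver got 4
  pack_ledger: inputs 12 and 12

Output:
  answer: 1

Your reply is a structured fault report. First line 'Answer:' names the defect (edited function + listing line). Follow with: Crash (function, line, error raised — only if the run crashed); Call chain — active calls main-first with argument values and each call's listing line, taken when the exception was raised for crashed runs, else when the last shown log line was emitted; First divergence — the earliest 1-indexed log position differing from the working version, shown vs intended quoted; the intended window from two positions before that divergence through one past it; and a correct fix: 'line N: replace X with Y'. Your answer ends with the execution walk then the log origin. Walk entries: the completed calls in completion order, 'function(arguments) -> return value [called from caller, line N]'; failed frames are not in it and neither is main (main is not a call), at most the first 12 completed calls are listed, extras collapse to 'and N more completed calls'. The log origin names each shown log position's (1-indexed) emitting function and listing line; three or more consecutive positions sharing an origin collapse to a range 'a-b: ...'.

Answer: the defect is in main at line 38.
The tell: The earliest visible damage is log position 15 — 'pack_ledger: inputs 12 and 12' rather than the intended 'pack_ledger: inputs 12 and 4'.
Call chain: main -> pack_ledger(12, 12) (called at line 38).
First divergence: position 15 — shown 'pack_ledger: inputs 12 and 12', intended 'pack_ledger: inputs 12 and 4'.
Intended log window:
  13: audit_lot done: 4
  14: driver got 4
  15: pack_ledger: inputs 12 and 4
Execution walk:
  scan_readings([8, 4, 12, 2, 7, 11], 4) -> 1  [called from map_offsets, line 9]
  map_offsets([8, 4, 12, 2, 7, 11], 4) -> 12  [called from main, line 34]
  audit_lot([8, 4, 12, 2, 7, 11]) -> 4  [called from main, line 36]
  pack_ledger(12, 12) -> 1  [called from main, line 38]
Log origin:
  1: emitted by main (line 33)
  2: emitted by map_offsets (line 8)
  3: emitted by scan_readings (line 4)
  4: emitted by map_offsets (line 10)
  5: emitted by main (line 35)
  6: emitted by audit_lot (line 15)
  7-12: emitted by audit_lot (line 20)
  13: emitted by audit_lot (line 21)
  14: emitted by main (line 37)
  15: emitted by pack_ledger (line 25)
A correct fix: line 38: replace `pack_ledger(base, base)` with `pack_ledger(base, floor)`.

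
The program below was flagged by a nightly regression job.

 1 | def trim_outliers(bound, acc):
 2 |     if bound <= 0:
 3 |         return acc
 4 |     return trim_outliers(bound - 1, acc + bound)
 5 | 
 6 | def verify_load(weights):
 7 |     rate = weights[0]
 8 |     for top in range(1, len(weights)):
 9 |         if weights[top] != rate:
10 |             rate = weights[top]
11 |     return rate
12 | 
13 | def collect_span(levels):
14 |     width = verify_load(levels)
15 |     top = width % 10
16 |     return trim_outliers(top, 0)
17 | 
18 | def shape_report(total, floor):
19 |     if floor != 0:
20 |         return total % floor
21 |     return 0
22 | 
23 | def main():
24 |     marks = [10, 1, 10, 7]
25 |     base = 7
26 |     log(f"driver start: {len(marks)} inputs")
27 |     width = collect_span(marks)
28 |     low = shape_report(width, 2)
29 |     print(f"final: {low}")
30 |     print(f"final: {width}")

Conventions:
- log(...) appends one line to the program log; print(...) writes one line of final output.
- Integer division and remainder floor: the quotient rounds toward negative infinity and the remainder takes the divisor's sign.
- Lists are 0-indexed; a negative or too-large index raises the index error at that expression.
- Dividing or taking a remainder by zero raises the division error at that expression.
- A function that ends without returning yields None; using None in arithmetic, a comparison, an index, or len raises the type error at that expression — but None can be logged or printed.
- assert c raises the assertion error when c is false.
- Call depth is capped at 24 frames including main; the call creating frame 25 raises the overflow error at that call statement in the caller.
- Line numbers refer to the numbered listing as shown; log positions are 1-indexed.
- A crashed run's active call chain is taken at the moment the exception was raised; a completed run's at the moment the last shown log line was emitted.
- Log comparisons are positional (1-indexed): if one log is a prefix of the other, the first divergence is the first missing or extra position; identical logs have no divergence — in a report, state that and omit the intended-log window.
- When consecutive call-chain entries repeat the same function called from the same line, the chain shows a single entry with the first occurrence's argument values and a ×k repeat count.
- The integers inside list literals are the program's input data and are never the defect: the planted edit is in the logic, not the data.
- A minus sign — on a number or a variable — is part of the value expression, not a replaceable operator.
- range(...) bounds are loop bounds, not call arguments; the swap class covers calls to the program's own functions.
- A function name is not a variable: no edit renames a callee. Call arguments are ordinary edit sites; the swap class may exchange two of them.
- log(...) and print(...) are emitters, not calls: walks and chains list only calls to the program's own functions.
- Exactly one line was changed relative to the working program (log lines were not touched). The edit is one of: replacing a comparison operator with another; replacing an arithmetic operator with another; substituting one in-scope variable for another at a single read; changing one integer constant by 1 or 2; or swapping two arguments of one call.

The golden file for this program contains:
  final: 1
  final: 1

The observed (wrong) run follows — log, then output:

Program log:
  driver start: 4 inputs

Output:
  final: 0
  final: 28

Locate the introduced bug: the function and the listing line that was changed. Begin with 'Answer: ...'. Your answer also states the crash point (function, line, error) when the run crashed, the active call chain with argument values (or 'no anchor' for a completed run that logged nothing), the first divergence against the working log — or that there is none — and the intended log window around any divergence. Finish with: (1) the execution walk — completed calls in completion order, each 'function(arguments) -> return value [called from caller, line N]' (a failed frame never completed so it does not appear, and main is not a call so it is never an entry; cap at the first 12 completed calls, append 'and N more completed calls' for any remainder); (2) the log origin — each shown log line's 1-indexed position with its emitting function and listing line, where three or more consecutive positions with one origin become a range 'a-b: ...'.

Answer: the defect is in verify_load at line 9.
Key observation: The logs agree in full; only the final output differs.
Call chain: main.
First divergence: there is none — every log position agrees.
Execution walk:
  verify_load([10, 1, 10, 7]) -> 7  [called from collect_span, line 14]
  trim_outliers(0, 28) -> 28  [called from trim_outliers, line 4]
  trim_outliers(1, 27) -> 28  [called from trim_outliers, line 4]
  trim_outliers(2, 25) -> 28  [called from trim_outliers, line 4]
  trim_outliers(3, 22) -> 28  [called from trim_outliers, line 4]
  trim_outliers(4, 18) -> 28  [called from trim_outliers, line 4]
  trim_outliers(5, 13) -> 28  [called from trim_outliers, line 4]
  trim_outliers(6, 7) -> 28  [called from trim_outliers, line 4]
  trim_outliers(7, 0) -> 28  [called from collect_span, line 16]
  collect_span([10, 1, 10, 7]) -> 28  [called from main, line 27]
  shape_report(28, 2) -> 0  [called from main, line 28]
Log origin:
  1 — main, line 26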